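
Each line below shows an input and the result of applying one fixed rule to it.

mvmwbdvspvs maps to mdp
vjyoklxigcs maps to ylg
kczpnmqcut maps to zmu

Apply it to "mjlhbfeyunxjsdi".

lfuji

Rule — keep one character in every 3, starting at position 3 (positions 3rd, 6th, 9th, ...).
"mjlhbfeyunxjsdi" → "lfuji".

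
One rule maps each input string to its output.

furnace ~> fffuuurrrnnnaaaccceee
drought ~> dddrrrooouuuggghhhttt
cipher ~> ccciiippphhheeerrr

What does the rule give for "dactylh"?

dddaaaccctttyyylllhhh

Each output is the input with this applied: repeat every character 3 times.
On "dactylh" that produces "dddaaaccctttyyylllhhh".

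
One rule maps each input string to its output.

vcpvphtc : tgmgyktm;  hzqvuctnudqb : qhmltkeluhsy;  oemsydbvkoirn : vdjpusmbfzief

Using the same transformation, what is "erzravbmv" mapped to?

Each output is the input with this applied: move the first character to the end, then shift every letter 9 places backward in the alphabet (wrapping around).
Working it through for "erzravbmv": intermediate "rzravbmve", final "iqirmsdmv".

iqirmsdmv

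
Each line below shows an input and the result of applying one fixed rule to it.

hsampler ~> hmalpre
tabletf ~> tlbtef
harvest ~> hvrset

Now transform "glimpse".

What's happening: swap each adjacent pair of characters (1↔2, 3↔4, ...), then delete the first character.
Working it through for "glimpse": intermediate "lgmispe", final "gmispe".

gmispe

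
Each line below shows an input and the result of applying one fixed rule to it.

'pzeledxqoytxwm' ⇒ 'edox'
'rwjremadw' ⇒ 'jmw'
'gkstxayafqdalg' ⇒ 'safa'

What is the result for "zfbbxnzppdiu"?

bnpu

Looking at the pairs, the operation is to keep one character in every 3, starting at position 3 (positions 3rd, 6th, 9th, ...).
Applying that to "zfbbxnzppdiu" gives "bnpu".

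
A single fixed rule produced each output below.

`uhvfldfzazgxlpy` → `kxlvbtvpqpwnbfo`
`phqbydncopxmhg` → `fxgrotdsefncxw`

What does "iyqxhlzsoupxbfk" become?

yognxbpiekfnrva

The pattern: shift every letter 10 places backward in the alphabet (wrapping around).
For "iyqxhlzsoupxbfk" the result is "yognxbpiekfnrva".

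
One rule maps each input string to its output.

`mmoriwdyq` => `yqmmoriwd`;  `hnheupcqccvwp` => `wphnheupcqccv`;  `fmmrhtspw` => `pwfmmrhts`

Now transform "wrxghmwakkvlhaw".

Each output is the input with this applied: move the last 2 characters to the front (rotate right by 2).
Applying that to "wrxghmwakkvlhaw" gives "awwrxghmwakkvlh".

awwrxghmwakkvlh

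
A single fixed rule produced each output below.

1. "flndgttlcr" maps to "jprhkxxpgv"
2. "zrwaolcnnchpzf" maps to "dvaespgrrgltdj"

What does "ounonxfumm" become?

Each output is the input with this applied: shift every letter 4 places forward in the alphabet (wrapping around).
On "ounonxfumm" that produces "syrsrbjyqq".

syrsrbjyqq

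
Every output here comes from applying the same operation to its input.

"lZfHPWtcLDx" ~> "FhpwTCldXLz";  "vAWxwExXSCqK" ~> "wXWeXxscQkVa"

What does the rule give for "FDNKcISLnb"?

nkCislNBfd

In each case the input is transformed by: flip the case of every letter, then move the first 2 characters to the end (rotate left by 2).
Working it through for "FDNKcISLnb": intermediate "fdnkCislNB", final "nkCislNBfd".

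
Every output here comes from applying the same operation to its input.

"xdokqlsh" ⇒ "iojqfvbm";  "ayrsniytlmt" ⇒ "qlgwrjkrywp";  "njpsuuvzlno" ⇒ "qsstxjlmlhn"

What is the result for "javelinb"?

The rule is to shift every letter 2 places backward in the alphabet (wrapping around), then move the first 3 characters to the end (rotate left by 3).
Starting from "javelinb": after the first operation, "hytcjglz"; after the second, "cjglzhyt".
(Check on "ayrsniytlmt": → "ywpqlgwrjkr" → "qlgwrjkrywp" ✓)

cjglzhyt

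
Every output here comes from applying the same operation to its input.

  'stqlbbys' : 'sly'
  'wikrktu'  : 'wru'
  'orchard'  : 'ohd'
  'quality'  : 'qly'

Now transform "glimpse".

gme

Each output is the input with this applied: keep one character in every 3, starting at position 1 (positions 1st, 4th, 7th, ...).
For "glimpse" the result is "gme".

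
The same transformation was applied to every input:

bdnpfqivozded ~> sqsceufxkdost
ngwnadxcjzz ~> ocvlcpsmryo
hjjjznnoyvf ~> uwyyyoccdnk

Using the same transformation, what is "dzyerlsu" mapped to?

The rule is to move the last character to the front, then shift every letter 11 places backward in the alphabet (wrapping around).
On "dzyerlsu": the first step gives "udzyerls", and the second then gives "jsontgah".

jsontgah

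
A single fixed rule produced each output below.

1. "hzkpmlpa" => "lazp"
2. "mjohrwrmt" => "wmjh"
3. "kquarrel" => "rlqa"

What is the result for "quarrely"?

Each output is the input with this applied: keep every other character starting from the second (positions 2nd, 4th, 6th, ...), then move the first 2 characters to the end (rotate left by 2).
For "quarrely", step one produces "urey"; step two turns that into "eyur".
(Check on "kquarrel": → "qarl" → "rlqa" ✓)

eyur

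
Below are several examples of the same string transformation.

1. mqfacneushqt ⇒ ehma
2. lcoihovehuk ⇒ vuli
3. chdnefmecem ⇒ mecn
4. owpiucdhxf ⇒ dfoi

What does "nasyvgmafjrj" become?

In each case the input is transformed by: keep one character in every 3, starting at position 1 (positions 1st, 4th, 7th, ...), then move the first 2 characters to the end (rotate left by 2).
Applying that to "nasyvgmafjrj" gives "mjny".

mjny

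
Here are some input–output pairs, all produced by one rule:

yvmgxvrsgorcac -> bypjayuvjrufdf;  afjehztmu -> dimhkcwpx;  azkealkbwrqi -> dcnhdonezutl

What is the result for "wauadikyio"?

Rule — shift every letter 3 places forward in the alphabet (wrapping around).
Doing the same to "wauadikyio": "zdxdglnblr".

zdxdglnblr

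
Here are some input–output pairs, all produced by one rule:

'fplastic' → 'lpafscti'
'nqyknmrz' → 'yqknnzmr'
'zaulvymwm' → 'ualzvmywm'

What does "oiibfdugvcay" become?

In each case the input is transformed by: move the first 2 characters to the end (rotate left by 2), then take characters alternately from the front and the back (1st, last, 2nd, 2nd-last, ...).
On "oiibfdugvcay": the first step gives "ibfdugvcayoi", and the second then gives "iibofydaucgv".

iibofydaucgv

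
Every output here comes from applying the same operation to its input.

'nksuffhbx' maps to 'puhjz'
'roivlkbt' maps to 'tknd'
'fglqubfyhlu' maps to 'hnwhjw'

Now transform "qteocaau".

Looking at the pairs, the operation is to keep every other character starting from the first (positions 1st, 3rd, 5th, ...), then shift every letter 2 places forward in the alphabet (wrapping around).
"qteocaau" → "qeca" → "sgec".

sgec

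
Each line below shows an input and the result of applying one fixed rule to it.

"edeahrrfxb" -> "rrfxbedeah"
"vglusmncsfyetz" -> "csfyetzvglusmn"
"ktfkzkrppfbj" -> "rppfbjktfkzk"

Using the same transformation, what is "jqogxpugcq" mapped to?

pugcqjqogx

In each case the input is transformed by: swap the front and back halves of the string.
On "jqogxpugcq" that produces "pugcqjqogx".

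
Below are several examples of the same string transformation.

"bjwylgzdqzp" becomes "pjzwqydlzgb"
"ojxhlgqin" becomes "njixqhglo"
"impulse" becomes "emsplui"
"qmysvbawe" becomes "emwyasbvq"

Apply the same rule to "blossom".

The transformation: take characters alternately from the front and the back (1st, last, 2nd, 2nd-last, ...), then move the first character to the end.
On "blossom": the first step gives "bmlooss", and the second then gives "mloossb".

mloossb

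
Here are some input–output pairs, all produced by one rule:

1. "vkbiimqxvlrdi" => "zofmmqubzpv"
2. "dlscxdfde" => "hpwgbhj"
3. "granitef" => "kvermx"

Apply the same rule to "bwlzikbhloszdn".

What's happening: shift every letter 4 places forward in the alphabet (wrapping around), then delete the last 2 characters.
So "bwlzikbhloszdn" becomes "fapdmoflpswd".

fapdmoflpswd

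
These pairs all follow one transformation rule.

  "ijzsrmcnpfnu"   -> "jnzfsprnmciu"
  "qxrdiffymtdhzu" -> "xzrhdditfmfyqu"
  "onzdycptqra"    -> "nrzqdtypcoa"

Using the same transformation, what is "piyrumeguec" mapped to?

ieyurguempc

Rule — take characters alternately from the front and the back (1st, last, 2nd, 2nd-last, ...), then move the first 2 characters to the end (rotate left by 2).
Applying both steps to "piyrumeguec": "pcieyurguem", then "ieyurguempc".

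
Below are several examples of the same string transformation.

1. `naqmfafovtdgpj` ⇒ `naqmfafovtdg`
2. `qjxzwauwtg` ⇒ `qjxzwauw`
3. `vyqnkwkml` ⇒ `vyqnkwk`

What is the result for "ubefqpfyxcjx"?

Looking at the pairs, the operation is to delete the last 2 characters.
So "ubefqpfyxcjx" becomes "ubefqpfyxc".

ubefqpfyxc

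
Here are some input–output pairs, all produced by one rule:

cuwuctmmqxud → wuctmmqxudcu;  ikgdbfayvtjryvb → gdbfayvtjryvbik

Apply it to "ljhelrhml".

helrhmllj

The rule is to move the first 2 characters to the end (rotate left by 2).
On "ljhelrhml" that produces "helrhmllj".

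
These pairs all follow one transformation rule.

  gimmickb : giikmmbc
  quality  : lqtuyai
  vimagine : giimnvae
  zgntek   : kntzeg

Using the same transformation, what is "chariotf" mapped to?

The pattern: sort the characters into alphabetical order, then move the first 2 characters to the end (rotate left by 2).
Applying that to "chariotf" gives "fhiortac".

fhiortac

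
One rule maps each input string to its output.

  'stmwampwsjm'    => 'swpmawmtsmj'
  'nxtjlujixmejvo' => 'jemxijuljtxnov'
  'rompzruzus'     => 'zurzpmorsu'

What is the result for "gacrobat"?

The pattern: reverse the string, then move the first 2 characters to the end (rotate left by 2).
"gacrobat" → "taborcag" → "borcagta".

borcagta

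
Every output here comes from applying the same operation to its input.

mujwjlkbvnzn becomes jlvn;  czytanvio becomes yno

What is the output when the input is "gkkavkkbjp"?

kkj

What's happening: keep one character in every 3, starting at position 3 (positions 3rd, 6th, 9th, ...).
On "gkkavkkbjp" that produces "kkj".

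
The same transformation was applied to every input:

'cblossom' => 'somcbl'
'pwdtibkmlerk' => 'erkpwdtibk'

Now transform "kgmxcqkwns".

wnskgmxc

In each case the input is transformed by: move the last 3 characters to the front (rotate right by 3), then delete the last 2 characters.
On "kgmxcqkwns" that produces "wnskgmxc".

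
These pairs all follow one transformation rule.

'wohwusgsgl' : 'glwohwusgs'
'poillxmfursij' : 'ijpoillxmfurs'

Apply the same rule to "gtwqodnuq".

The transformation: move the last 2 characters to the front (rotate right by 2).
Applying that to "gtwqodnuq" gives "uqgtwqodn".

uqgtwqodn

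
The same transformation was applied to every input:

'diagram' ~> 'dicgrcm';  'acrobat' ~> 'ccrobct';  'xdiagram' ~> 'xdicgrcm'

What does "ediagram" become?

The rule is to replace every "a" with "c".
Doing the same to "ediagram": "edicgrcm".

edicgrcm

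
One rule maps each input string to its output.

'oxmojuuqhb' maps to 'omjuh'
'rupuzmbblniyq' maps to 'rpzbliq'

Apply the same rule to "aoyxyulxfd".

ayylf

Rule — keep every other character starting from the first (positions 1st, 3rd, 5th, ...).
Applying that to "aoyxyulxfd" gives "ayylf".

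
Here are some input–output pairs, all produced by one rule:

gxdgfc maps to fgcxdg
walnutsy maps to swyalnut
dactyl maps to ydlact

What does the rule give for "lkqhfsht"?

Rule — swap the first and last characters, then move the last 2 characters to the front (rotate right by 2).
Applying both steps to "lkqhfsht": "tkqhfshl", then "hltkqhfs".

hltkqhfs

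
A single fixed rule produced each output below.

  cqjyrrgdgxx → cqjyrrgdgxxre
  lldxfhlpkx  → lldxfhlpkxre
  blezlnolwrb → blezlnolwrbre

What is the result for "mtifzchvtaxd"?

mtifzchvtaxdre

Rule — append "re".
For "mtifzchvtaxd" the result is "mtifzchvtaxdre".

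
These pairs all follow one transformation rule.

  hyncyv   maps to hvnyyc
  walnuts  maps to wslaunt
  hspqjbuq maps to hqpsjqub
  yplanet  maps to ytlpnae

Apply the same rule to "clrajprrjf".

In each case the input is transformed by: move the last character to the front, then swap each adjacent pair of characters (1↔2, 3↔4, ...).
"clrajprrjf" → "fclrajprrj" → "cfrljarpjr".

cfrljarpjr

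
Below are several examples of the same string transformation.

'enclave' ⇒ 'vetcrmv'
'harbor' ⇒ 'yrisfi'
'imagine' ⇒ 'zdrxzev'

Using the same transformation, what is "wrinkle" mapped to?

In each case the input is transformed by: shift every letter 9 places backward in the alphabet (wrapping around).
So "wrinkle" becomes "nizebcv".

nizebcv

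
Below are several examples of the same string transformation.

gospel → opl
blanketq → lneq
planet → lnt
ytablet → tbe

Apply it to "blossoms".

lsos

What's happening: keep every other character starting from the second (positions 2nd, 4th, 6th, ...).
Doing the same to "blossoms": "lsos".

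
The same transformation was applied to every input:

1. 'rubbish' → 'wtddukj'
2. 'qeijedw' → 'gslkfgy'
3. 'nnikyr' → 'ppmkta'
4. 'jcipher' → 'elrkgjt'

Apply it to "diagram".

The transformation: swap each adjacent pair of characters (1↔2, 3↔4, ...), then shift every letter 2 places forward in the alphabet (wrapping around).
Starting from "diagram": after the first operation, "idgaarm"; after the second, "kficcto".
(Check on "rubbish": → "urbbsih" → "wtddukj" ✓)

kficcto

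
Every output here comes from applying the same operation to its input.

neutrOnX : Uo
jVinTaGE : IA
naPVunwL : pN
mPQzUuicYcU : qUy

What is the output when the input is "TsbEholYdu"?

BOD

The transformation: flip the case of every letter, then keep one character in every 3, starting at position 3 (positions 3rd, 6th, 9th, ...).
Working it through for "TsbEholYdu": intermediate "tSBeHOLyDU", final "BOD".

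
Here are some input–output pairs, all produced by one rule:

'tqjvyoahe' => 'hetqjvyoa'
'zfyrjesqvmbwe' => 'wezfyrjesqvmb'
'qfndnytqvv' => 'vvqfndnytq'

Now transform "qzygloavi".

Looking at the pairs, the operation is to move the last 2 characters to the front (rotate right by 2).
"qzygloavi" → "viqzygloa".

viqzygloa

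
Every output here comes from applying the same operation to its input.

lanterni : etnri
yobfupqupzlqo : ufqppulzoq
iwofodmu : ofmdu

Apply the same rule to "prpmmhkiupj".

mmkhuijp

What's happening: delete the first 3 characters, then swap each adjacent pair of characters (1↔2, 3↔4, ...).
On "prpmmhkiupj" that produces "mmkhuijp".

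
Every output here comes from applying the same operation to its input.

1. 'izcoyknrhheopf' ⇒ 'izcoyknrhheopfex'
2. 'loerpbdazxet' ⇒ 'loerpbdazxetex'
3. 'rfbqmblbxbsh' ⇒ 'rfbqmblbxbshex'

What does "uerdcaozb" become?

uerdcaozbex

What's happening: append "ex".
For "uerdcaozb" the result is "uerdcaozbex".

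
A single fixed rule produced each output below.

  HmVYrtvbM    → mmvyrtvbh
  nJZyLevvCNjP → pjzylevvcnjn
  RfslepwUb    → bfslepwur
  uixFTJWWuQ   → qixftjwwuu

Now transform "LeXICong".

The rule is to swap the first and last characters, then convert every letter to lowercase.
"LeXICong" → "geXIConL" → "gexiconl".

gexiconl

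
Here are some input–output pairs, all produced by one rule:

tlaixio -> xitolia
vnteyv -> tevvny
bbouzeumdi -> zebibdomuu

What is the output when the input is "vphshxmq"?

The rule is to take characters alternately from the front and the back (1st, last, 2nd, 2nd-last, ...), then move the last 2 characters to the front (rotate right by 2).
Applying both steps to "vphshxmq": "vqpmhxsh", then "shvqpmhx".

shvqpmhx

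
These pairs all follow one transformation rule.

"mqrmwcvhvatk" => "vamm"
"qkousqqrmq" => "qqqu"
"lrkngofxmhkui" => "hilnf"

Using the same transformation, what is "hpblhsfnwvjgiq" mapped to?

Rule — keep one character in every 3, starting at position 1 (positions 1st, 4th, 7th, ...), then move the last 2 characters to the front (rotate right by 2).
"hpblhsfnwvjgiq" → "vihlf".

vihlf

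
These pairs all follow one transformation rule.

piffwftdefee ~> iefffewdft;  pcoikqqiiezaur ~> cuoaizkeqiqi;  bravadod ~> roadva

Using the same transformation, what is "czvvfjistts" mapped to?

The pattern: take characters alternately from the front and the back (1st, last, 2nd, 2nd-last, ...), then delete the first 2 characters.
Applying that to "czvvfjistts" gives "ztvtvsfij".

ztvtvsfij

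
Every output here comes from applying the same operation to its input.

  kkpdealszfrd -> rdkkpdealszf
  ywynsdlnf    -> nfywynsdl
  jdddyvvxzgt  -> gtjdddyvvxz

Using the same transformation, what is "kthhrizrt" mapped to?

rtkthhriz

Looking at the pairs, the operation is to move the last 2 characters to the front (rotate right by 2).
Applying that to "kthhrizrt" gives "rtkthhriz".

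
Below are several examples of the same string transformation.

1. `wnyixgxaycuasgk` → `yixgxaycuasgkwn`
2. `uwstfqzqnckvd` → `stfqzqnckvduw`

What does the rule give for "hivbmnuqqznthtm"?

In each case the input is transformed by: move the first 2 characters to the end (rotate left by 2).
For "hivbmnuqqznthtm" the result is "vbmnuqqznthtmhi".

vbmnuqqznthtmhi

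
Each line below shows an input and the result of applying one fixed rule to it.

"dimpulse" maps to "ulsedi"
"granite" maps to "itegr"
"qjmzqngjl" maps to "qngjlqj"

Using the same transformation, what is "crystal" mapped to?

talcr

Each output is the input with this applied: move the first 2 characters to the end (rotate left by 2), then delete the first 2 characters.
On "crystal": the first step gives "ystalcr", and the second then gives "talcr".
(Check on "qjmzqngjl": → "mzqngjlqj" → "qngjlqj" ✓)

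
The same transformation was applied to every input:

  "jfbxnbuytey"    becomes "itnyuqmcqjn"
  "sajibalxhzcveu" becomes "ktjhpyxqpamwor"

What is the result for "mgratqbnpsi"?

ehxbvgpifqc

The rule is to move the last 3 characters to the front (rotate right by 3), then shift every letter 11 places backward in the alphabet (wrapping around).
On "mgratqbnpsi": the first step gives "psimgratqbn", and the second then gives "ehxbvgpifqc".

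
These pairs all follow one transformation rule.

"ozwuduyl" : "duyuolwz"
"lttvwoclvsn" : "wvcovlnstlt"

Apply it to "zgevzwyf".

In each case the input is transformed by: move the first 3 characters to the end (rotate left by 3), then swap each adjacent pair of characters (1↔2, 3↔4, ...).
Working it through for "zgevzwyf": intermediate "vzwyfzge", final "zvywzfeg".

zvywzfeg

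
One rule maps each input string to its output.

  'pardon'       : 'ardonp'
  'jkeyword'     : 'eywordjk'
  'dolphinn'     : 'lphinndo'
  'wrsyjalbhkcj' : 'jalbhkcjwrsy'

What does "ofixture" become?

ixtureof

In each case the input is transformed by: swap the front and back halves of the string, then move the last 2 characters to the front (rotate right by 2).
Starting from "ofixture": after the first operation, "tureofix"; after the second, "ixtureof".
(Check on "wrsyjalbhkcj": → "lbhkcjwrsyja" → "jalbhkcjwrsy" ✓)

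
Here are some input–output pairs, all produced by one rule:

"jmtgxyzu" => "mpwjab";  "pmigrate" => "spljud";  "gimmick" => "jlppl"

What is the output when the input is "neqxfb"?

The transformation: delete the last 2 characters, then shift every letter 3 places forward in the alphabet (wrapping around).
"neqxfb" → "neqx" → "qhta".

qhta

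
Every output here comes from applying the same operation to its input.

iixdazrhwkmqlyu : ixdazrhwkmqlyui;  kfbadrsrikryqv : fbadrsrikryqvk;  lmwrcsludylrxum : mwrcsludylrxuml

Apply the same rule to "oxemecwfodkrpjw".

The transformation: move the first character to the end.
Doing the same to "oxemecwfodkrpjw": "xemecwfodkrpjwo".

xemecwfodkrpjwo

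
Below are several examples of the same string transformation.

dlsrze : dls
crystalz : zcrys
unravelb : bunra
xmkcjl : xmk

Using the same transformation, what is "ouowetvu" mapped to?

uouow

The rule is to swap the front and back halves of the string, then delete the first 3 characters.
For "ouowetvu", step one produces "etvuouow"; step two turns that into "uouow".
(Check on "unravelb": → "velbunra" → "bunra" ✓)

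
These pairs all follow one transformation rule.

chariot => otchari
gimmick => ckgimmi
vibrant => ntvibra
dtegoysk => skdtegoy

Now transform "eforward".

The rule is to move the last 2 characters to the front (rotate right by 2).
For "eforward" the result is "rdeforwa".

rdeforwa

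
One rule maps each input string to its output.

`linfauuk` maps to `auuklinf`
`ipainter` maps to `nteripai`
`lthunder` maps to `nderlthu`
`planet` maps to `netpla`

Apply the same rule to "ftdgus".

Rule — swap the front and back halves of the string.
For "ftdgus" the result is "gusftd".

gusftd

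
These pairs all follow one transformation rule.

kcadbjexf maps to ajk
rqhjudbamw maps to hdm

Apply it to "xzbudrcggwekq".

brgk

Looking at the pairs, the operation is to swap the first and last characters, then keep one character in every 3, starting at position 3 (positions 3rd, 6th, 9th, ...).
Applying that to "xzbudrcggwekq" gives "brgk".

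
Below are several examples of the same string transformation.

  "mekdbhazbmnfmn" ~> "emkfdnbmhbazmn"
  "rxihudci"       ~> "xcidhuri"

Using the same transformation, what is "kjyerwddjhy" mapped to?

What's happening: take characters alternately from the front and the back (1st, last, 2nd, 2nd-last, ...), then move the first 2 characters to the end (rotate left by 2).
"kjyerwddjhy" → "jhyjedrdwky".

jhyjedrdwky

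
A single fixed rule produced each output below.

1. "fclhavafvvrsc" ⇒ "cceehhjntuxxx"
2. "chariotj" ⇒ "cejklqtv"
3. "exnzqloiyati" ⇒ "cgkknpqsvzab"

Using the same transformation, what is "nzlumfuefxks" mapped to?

ghhmnopuwwzb

What's happening: sort the characters into alphabetical order, then shift every letter 2 places forward in the alphabet (wrapping around).
Applying both steps to "nzlumfuefxks": "effklmnsuuxz", then "ghhmnopuwwzb".
(Check on "fclhavafvvrsc": → "aaccffhlrsvvv" → "cceehhjntuxxx" ✓)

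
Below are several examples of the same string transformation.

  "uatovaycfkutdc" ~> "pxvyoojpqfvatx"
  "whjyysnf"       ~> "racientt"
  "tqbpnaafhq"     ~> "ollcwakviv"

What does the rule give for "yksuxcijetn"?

Looking at the pairs, the operation is to take characters alternately from the front and the back (1st, last, 2nd, 2nd-last, ...), then shift every letter 5 places backward in the alphabet (wrapping around).
On "yksuxcijetn": the first step gives "ynktseujxic", and the second then gives "tifonzpesdx".

tifonzpesdx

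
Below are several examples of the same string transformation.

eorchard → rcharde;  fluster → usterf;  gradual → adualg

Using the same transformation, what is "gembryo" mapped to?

mbryog

In each case the input is transformed by: move the first 2 characters to the end (rotate left by 2), then delete the last character.
Applying that to "gembryo" gives "mbryog".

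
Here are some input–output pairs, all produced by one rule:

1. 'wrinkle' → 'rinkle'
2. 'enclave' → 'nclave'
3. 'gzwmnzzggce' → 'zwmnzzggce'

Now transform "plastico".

lastico

The transformation: delete the first character.
"plastico" → "lastico".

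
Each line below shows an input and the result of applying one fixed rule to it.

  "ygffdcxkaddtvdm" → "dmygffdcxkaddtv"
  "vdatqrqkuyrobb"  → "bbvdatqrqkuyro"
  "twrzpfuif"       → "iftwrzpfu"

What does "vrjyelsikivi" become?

vivrjyelsiki

In each case the input is transformed by: move the last 2 characters to the front (rotate right by 2).
Doing the same to "vrjyelsikivi": "vivrjyelsiki".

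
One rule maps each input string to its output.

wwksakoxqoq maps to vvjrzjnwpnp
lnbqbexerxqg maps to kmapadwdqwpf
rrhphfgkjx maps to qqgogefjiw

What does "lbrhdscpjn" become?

kaqgcrboim

The transformation: shift every letter 1 place backward in the alphabet (wrapping around).
Doing the same to "lbrhdscpjn": "kaqgcrboim".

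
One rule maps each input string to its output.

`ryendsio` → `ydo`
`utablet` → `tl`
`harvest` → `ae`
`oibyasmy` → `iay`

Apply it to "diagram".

The pattern: keep one character in every 3, starting at position 2 (positions 2nd, 5th, 8th, ...).
So "diagram" becomes "ir".

ir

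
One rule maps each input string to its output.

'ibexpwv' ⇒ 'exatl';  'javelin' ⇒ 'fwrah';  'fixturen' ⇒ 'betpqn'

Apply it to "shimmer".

Looking at the pairs, the operation is to delete the last 2 characters, then shift every letter 4 places backward in the alphabet (wrapping around).
"shimmer" → "shimm" → "odeii".
(Check on "fixturen": → "fixtur" → "betpqn" ✓)

odeii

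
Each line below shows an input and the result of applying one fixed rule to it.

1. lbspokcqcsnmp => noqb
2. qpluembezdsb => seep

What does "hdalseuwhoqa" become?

Each output is the input with this applied: keep one character in every 3, starting at position 2 (positions 2nd, 5th, 8th, ...), then swap the first and last characters.
Working it through for "hdalseuwhoqa": intermediate "dswq", final "qswd".

qswd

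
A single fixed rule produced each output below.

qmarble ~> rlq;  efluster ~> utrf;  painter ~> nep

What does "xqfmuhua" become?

mhaq

Looking at the pairs, the operation is to move the first 2 characters to the end (rotate left by 2), then keep every other character starting from the second (positions 2nd, 4th, 6th, ...).
Starting from "xqfmuhua": after the first operation, "fmuhuaxq"; after the second, "mhaq".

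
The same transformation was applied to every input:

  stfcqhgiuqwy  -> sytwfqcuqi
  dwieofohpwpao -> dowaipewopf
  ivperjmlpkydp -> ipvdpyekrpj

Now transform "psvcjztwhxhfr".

In each case the input is transformed by: take characters alternately from the front and the back (1st, last, 2nd, 2nd-last, ...), then delete the last 2 characters.
"psvcjztwhxhfr" → "prsfvhcxjhzwt" → "prsfvhcxjhz".
(Check on "ivperjmlpkydp": → "ipvdpyekrpjlm" → "ipvdpyekrpj" ✓)

prsfvhcxjhz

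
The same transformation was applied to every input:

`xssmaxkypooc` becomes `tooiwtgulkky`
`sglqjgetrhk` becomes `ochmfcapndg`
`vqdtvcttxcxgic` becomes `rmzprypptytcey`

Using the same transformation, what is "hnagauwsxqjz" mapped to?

djwcwqsotmfv

The pattern: shift every letter 4 places backward in the alphabet (wrapping around).
"hnagauwsxqjz" → "djwcwqsotmfv".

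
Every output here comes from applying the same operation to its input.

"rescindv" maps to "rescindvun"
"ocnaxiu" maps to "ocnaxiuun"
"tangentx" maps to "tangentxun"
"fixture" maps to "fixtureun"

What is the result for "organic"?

organicun

The pattern: append "un".
For "organic" the result is "organicun".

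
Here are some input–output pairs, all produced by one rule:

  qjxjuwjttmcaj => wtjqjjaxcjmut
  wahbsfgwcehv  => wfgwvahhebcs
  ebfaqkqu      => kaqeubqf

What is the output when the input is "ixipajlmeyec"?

mjlicxeiypea

Looking at the pairs, the operation is to take characters alternately from the front and the back (1st, last, 2nd, 2nd-last, ...), then move the last 3 characters to the front (rotate right by 3).
Starting from "ixipajlmeyec": after the first operation, "icxeiypeamjl"; after the second, "mjlicxeiypea".
(Check on "ebfaqkqu": → "eubqfkaq" → "kaqeubqf" ✓)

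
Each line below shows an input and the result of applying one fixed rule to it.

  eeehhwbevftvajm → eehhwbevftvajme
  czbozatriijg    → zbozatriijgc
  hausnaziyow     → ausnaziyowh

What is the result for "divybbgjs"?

Each output is the input with this applied: move the first character to the end.
For "divybbgjs" the result is "ivybbgjsd".

ivybbgjsd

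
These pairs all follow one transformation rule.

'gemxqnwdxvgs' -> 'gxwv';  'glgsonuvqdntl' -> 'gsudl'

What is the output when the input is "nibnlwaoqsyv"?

nnas

The transformation: keep one character in every 3, starting at position 1 (positions 1st, 4th, 7th, ...).
On "nibnlwaoqsyv" that produces "nnas".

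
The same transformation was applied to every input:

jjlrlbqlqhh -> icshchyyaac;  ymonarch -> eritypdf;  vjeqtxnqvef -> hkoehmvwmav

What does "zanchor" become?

The rule is to shift every letter 9 places backward in the alphabet (wrapping around), then move the first 3 characters to the end (rotate left by 3).
Applying both steps to "zanchor": "qretyfi", then "tyfiqre".

tyfiqre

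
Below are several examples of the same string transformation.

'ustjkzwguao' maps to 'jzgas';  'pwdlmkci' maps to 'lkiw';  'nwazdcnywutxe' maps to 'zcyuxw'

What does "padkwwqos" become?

Rule — keep every other character starting from the second (positions 2nd, 4th, 6th, ...), then move the first character to the end.
Starting from "padkwwqos": after the first operation, "akwo"; after the second, "kwoa".

kwoa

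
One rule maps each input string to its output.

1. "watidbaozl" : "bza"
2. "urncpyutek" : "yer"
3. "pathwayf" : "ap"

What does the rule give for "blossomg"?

ob

What's happening: move the first 3 characters to the end (rotate left by 3), then keep one character in every 3, starting at position 3 (positions 3rd, 6th, 9th, ...).
"blossomg" → "ssomgblo" → "ob".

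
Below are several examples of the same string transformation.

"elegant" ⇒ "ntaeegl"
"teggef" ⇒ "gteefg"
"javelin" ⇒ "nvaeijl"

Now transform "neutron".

In each case the input is transformed by: sort the characters into alphabetical order, then move the last 2 characters to the front (rotate right by 2).
Applying both steps to "neutron": "ennortu", then "tuennor".

tuennor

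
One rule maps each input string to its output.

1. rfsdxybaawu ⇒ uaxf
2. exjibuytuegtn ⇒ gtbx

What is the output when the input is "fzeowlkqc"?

The transformation: keep one character in every 3, starting at position 2 (positions 2nd, 5th, 8th, ...), then reverse the string.
"fzeowlkqc" → "qwz".
(Check on "exjibuytuegtn": → "xbtg" → "gtbx" ✓)

qwz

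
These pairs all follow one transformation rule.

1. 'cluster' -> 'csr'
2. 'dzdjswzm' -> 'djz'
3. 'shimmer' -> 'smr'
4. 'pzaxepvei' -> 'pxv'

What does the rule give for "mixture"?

mte

Looking at the pairs, the operation is to keep one character in every 3, starting at position 1 (positions 1st, 4th, 7th, ...).
For "mixture" the result is "mte".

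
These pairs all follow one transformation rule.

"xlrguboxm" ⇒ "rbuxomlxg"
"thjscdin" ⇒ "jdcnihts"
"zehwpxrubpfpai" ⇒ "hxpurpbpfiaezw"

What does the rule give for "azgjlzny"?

gzlynzaj

Each output is the input with this applied: swap each adjacent pair of characters (1↔2, 3↔4, ...), then move the first 3 characters to the end (rotate left by 3).
"azgjlzny" → "zajgzlyn" → "gzlynzaj".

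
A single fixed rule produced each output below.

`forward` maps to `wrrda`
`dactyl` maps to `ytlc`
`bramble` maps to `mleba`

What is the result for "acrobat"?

The pattern: delete the first 2 characters, then sort the characters into reverse alphabetical order.
"acrobat" → "robat" → "troba".

troba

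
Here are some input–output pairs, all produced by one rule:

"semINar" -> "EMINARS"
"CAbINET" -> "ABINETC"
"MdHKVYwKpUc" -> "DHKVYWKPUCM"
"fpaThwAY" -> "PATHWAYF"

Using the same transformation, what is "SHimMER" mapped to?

HIMMERS

The transformation: move the first character to the end, then convert every letter to uppercase.
Applying both steps to "SHimMER": "HimMERS", then "HIMMERS".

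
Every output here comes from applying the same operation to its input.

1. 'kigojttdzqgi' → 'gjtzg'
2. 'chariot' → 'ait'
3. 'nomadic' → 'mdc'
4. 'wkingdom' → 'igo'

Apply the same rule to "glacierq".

air

The transformation: delete the first 2 characters, then keep every other character starting from the first (positions 1st, 3rd, 5th, ...).
Applying both steps to "glacierq": "acierq", then "air".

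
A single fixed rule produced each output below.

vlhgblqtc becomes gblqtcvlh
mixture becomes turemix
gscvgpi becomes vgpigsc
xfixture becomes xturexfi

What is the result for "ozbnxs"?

nxsozb

Rule — move the first 3 characters to the end (rotate left by 3).
On "ozbnxs" that produces "nxsozb".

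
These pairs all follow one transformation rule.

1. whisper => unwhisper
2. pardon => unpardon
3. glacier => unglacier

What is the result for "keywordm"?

unkeywordm

In each case the input is transformed by: prepend "un".
Doing the same to "keywordm": "unkeywordm".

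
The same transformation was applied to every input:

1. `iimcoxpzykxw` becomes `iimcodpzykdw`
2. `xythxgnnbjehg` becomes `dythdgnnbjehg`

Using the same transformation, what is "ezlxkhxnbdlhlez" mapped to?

In each case the input is transformed by: replace every "x" with "d".
So "ezlxkhxnbdlhlez" becomes "ezldkhdnbdlhlez".

ezldkhdnbdlhlez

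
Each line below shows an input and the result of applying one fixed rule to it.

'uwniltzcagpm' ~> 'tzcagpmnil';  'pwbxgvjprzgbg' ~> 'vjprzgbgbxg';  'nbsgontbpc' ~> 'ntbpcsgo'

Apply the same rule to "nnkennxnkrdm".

nxnkrdmken

The pattern: delete the first 2 characters, then move the first 3 characters to the end (rotate left by 3).
Doing the same to "nnkennxnkrdm": "nxnkrdmken".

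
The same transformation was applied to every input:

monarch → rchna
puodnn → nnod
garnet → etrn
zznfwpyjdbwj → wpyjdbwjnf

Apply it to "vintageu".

ageunt

Rule — delete the first 2 characters, then move the first 2 characters to the end (rotate left by 2).
On "vintageu": the first step gives "ntageu", and the second then gives "ageunt".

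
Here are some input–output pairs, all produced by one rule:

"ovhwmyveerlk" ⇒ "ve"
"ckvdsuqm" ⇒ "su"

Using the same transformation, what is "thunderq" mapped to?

The rule is to swap the front and back halves of the string, then keep only the first 2 characters.
On "thunderq": the first step gives "derqthun", and the second then gives "de".

de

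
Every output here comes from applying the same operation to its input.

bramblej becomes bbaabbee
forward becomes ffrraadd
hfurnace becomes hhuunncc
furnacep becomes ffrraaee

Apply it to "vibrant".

In each case the input is transformed by: keep every other character starting from the first (positions 1st, 3rd, 5th, ...), then double every character.
For "vibrant", step one produces "vbat"; step two turns that into "vvbbaatt".
(Check on "bramblej": → "babe" → "bbaabbee" ✓)

vvbbaatt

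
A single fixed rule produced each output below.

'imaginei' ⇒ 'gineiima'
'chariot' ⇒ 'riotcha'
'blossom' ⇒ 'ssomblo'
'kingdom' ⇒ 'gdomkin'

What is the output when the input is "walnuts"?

Each output is the input with this applied: move the first 3 characters to the end (rotate left by 3).
On "walnuts" that produces "nutswal".

nutswal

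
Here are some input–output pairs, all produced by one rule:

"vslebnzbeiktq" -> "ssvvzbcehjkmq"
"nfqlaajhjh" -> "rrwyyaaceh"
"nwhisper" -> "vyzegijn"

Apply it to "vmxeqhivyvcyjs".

The transformation: sort the characters into alphabetical order, then shift every letter 9 places backward in the alphabet (wrapping around).
Starting from "vmxeqhivyvcyjs": after the first operation, "cehijmqsvvvxyy"; after the second, "tvyzadhjmmmopp".

tvyzadhjmmmopp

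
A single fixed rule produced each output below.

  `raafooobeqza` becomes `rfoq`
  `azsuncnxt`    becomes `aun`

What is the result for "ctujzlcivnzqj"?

cjcnj

The transformation: keep one character in every 3, starting at position 1 (positions 1st, 4th, 7th, ...).
Doing the same to "ctujzlcivnzqj": "cjcnj".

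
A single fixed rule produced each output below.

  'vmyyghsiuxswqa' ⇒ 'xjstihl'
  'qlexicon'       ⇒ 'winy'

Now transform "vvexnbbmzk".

In each case the input is transformed by: shift every letter 11 places forward in the alphabet (wrapping around), then keep every other character starting from the second (positions 2nd, 4th, 6th, ...).
Starting from "vvexnbbmzk": after the first operation, "ggpiymmxkv"; after the second, "gimxv".

gimxv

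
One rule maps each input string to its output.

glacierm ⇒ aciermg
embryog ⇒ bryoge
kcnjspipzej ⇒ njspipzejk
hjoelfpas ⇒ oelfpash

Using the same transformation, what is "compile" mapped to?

In each case the input is transformed by: move the first character to the end, then delete the first character.
For "compile" the result is "mpilec".

mpilec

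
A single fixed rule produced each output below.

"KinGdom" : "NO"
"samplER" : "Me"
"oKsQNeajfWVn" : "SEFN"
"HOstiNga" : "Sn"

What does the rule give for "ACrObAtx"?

The rule is to flip the case of every letter, then keep one character in every 3, starting at position 3 (positions 3rd, 6th, 9th, ...).
Applying both steps to "ACrObAtx": "acRoBaTX", then "Ra".
(Check on "oKsQNeajfWVn": → "OkSqnEAJFwvN" → "SEFN" ✓)

Ra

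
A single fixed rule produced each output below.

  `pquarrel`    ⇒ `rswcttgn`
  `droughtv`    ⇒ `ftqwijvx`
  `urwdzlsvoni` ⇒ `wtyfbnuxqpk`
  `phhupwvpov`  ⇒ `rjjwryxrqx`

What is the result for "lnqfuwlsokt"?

The pattern: shift every letter 2 places forward in the alphabet (wrapping around).
On "lnqfuwlsokt" that produces "npshwynuqmv".

npshwynuqmv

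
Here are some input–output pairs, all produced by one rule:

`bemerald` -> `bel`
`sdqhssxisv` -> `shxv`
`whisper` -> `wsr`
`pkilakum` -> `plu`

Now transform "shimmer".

smr

The rule is to keep one character in every 3, starting at position 1 (positions 1st, 4th, 7th, ...).
So "shimmer" becomes "smr".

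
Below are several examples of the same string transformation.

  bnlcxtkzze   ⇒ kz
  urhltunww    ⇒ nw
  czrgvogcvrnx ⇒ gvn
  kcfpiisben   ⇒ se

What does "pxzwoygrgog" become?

The pattern: keep every other character starting from the first (positions 1st, 3rd, 5th, ...), then delete the first 3 characters.
So "pxzwoygrgog" becomes "ggg".

ggg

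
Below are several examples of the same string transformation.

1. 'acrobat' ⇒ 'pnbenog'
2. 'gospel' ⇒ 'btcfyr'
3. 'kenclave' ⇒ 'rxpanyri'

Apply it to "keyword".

In each case the input is transformed by: swap each adjacent pair of characters (1↔2, 3↔4, ...), then shift every letter 13 places forward in the alphabet (wrapping around) — i.e. ROT13.
Applying both steps to "keyword": "ekwyrod", then "rxjlebq".

rxjlebq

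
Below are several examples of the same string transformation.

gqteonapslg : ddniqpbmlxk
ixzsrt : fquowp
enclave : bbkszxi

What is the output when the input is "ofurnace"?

Looking at the pairs, the operation is to take characters alternately from the front and the back (1st, last, 2nd, 2nd-last, ...), then shift every letter 3 places backward in the alphabet (wrapping around).
"ofurnace" → "oefcuarn" → "lbczrxok".

lbczrxok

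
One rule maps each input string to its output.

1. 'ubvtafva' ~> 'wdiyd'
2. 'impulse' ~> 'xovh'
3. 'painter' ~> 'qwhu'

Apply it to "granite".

In each case the input is transformed by: delete the first 3 characters, then shift every letter 3 places forward in the alphabet (wrapping around).
"granite" → "nite" → "qlwh".

qlwh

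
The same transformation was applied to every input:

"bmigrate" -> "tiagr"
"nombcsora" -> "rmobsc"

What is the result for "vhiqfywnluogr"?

gioquflynw

Each output is the input with this applied: take characters alternately from the front and the back (1st, last, 2nd, 2nd-last, ...), then delete the first 3 characters.
For "vhiqfywnluogr", step one produces "vrhgioquflynw"; step two turns that into "gioquflynw".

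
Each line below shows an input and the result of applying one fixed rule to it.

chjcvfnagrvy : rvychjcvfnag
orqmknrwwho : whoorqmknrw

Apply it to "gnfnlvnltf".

ltfgnfnlvn

Looking at the pairs, the operation is to move the last 3 characters to the front (rotate right by 3).
On "gnfnlvnltf" that produces "ltfgnfnlvn".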